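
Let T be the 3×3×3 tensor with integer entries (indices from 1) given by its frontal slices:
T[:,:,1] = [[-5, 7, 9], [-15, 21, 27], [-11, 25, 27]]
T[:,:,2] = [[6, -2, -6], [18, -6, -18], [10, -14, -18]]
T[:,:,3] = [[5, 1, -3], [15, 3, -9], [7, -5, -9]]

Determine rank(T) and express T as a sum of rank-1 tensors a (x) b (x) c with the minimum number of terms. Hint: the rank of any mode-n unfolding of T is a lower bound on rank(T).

rank(T) = 2

Lower bound: the mode-2 unfolding of T (rows indexed by j, columns by (i,k) = (1,1), (1,2), (1,3), (2,1), (2,2), (2,3), (3,1), (3,2), (3,3)) is [[-5, 6, 5, -15, 18, 15, -11, 10, 7], [7, -2, 1, 21, -6, 3, 25, -14, -5], [9, -6, -3, 27, -18, -9, 27, -18, -9]].
There the 2×2 minor on rows j ∈ {1, 2}, columns (i,k) ∈ {(1,1), (1,2)} is det [[-5, 6], [7, -2]] = -32 ≠ 0, so this unfolding has rank ≥ 2; CP rank is at least every unfolding rank, so rank(T) ≥ 2. (Flattening ranks never certify an upper bound on CP rank; for that we must actually write T with 2 rank-1 terms.)
Upper bound — finding two terms. Write S_k = T[:,:,k] for the frontal slices: S₁ = [[-5, 7, 9], [-15, 21, 27], [-11, 25, 27]], S₂ = [[6, -2, -6], [18, -6, -18], [10, -14, -18]], S₃ = [[5, 1, -3], [15, 3, -9], [7, -5, -9]].
If T = a₁ (x) b₁ (x) c₁ + a₂ (x) b₂ (x) c₂ then each S_k = c₁[k]·a₁b₁ᵀ + c₂[k]·a₂b₂ᵀ. S₁ and S₂ are linearly independent, so a₁b₁ᵀ and a₂b₂ᵀ must span the same plane of matrices: they are the rank-1 matrices of the form x·S₁ + y·S₂.
The 2×2 minor of x·S₁ + y·S₂ on rows {1,3}, columns {1,2} is −48·x² + 128·xy − 64·y² = (-16)·(3·x − 2·y)(x − 2·y), vanishing at (x:y) = (2:3) and (2:1).
M₁ = 2·S₁ + 3·S₂ = [[8, 8, 0], [24, 24, 0], [8, 8, 0]] = 8·[1, 3, 1][1, 1, 0]ᵀ and M₂ = 2·S₁ + S₂ = [[-4, 12, 12], [-12, 36, 36], [-12, 36, 36]] = (-4)·[1, 3, 3][1, -3, -3]ᵀ, so take a₁ = [1, 3, 1], b₁ = [1, 1, 0], a₂ = [1, 3, 3], b₂ = [1, -3, -3].
Each slice is an integer combination of E₁ = a₁b₁ᵀ and E₂ = a₂b₂ᵀ: S₁ = −2·E₁ − 3·E₂, S₂ = 4·E₁ + 2·E₂, S₃ = 4·E₁ + E₂; reading off coefficients, c₁ = [-2, 4, 4] and c₂ = [-3, 2, 1].
Hence T = [1, 3, 1] (x) [1, 1, 0] (x) [-2, 4, 4] + [1, 3, 3] (x) [1, -3, -3] (x) [-3, 2, 1], so rank(T) ≤ 2.
These bounds meet, so rank(T) = 2.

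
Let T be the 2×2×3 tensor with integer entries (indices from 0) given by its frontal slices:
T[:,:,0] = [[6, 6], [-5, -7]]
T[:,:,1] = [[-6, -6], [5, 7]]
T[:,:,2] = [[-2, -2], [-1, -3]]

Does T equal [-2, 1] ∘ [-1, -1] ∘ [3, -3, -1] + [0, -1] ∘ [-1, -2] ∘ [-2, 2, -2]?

Reconstruct entrywise from the claimed factors. For example, T[0,1,1] = -6 and Σₗ aₗ[0]bₗ[1]cₗ[1] = (-2)·(-1)·(-3) + (0)·(-2)·(2) = -6; checking all 12 entries, every one matches. The claim holds.

Yes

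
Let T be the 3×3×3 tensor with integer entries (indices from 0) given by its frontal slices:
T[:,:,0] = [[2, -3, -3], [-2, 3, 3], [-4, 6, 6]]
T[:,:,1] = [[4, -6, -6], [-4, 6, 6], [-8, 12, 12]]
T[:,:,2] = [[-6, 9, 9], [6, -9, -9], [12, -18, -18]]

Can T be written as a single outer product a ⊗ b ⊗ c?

Yes

The mode-1 fibre T[:,0,0] = [2, -2, -4] gives a = (1, -1, -2) (primitive direction); the mode-2 fibre T[0,:,0] = [2, -3, -3] gives b = (2, -3, -3); then c[k] = T[0,0,k] / (a[0]·b[0]) = [2, 4, -6] / 2 = (1, 2, -3).
Expanding (1, -1, -2) ⊗ (2, -3, -3) ⊗ (1, 2, -3) reproduces all 27 entries of T, so T = (1, -1, -2) ⊗ (2, -3, -3) ⊗ (1, 2, -3) and rank(T) ≤ 1.
Equivalently every frontal slice T[:,:,k] is c[k] times the rank-1 matrix (1, -1, -2) ⊗ (2, -3, -3). So T has rank 1 (it is nonzero).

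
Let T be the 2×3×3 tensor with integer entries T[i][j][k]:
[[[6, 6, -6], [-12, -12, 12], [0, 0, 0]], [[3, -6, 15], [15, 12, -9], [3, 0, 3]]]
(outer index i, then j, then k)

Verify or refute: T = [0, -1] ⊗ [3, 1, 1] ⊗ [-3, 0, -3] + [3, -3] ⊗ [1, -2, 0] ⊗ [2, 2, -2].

Yes

Reconstruct entrywise from the claimed factors. For example, T[1,0,0] = 3 and Σₗ aₗ[1]bₗ[0]cₗ[0] = (-1)·(3)·(-3) + (-3)·(1)·(2) = 3; checking all 18 entries, every one matches. The claim holds.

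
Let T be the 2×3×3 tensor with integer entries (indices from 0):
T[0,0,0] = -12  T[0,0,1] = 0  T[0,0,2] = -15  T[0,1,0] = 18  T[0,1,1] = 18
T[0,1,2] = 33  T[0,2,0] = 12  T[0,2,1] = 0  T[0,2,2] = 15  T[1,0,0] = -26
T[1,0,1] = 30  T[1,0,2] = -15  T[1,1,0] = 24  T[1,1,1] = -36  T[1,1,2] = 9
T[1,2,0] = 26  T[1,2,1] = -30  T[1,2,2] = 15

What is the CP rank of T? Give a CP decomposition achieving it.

Lower bound: in the mode-1 unfolding of T (rows indexed by i, columns by (j,k)) the 2×2 minor on rows i ∈ {0, 1}, columns (j,k) ∈ {(0,0), (0,1)} is det [[-12, 0], [-26, 30]] = -360 ≠ 0, so that unfolding has rank ≥ 2 and hence rank(T) ≥ 2 (CP rank is at least every unfolding rank, though it can be larger).
Upper bound: with S_k = T[:,:,k], the two rank-1 terms a₁b₁ᵀ, a₂b₂ᵀ are the rank-1 members of the pencil x·S₀ + y·S₁.
The 2×2 minor of x·S₀ + y·S₁ on rows {0,1}, columns {0,1} is 180·x² + 360·xy − 540·y² = 180·(x + 3·y)(x − y), vanishing at (x:y) = (3:-1) and (1:1).
M₁ = 3·S₀ − S₁ = [[-36, 36, 36], [-108, 108, 108]] = (-36)·(1, 3)(1, -1, -1)ᵀ and M₂ = S₀ + S₁ = [[-12, 36, 12], [4, -12, -4]] = (-4)·(3, -1)(1, -3, -1)ᵀ, so take a₁ = (1, 3), b₁ = (1, -1, -1), a₂ = (3, -1), b₂ = (1, -3, -1).
Each slice is an integer combination of E₁ = a₁b₁ᵀ and E₂ = a₂b₂ᵀ: S₀ = −9·E₁ − E₂, S₁ = 9·E₁ − 3·E₂, S₂ = −6·E₁ − 3·E₂; reading off coefficients, c₁ = (-9, 9, -6) and c₂ = (-1, -3, -3).
Hence T = (1, 3) ∘ (1, -1, -1) ∘ (-9, 9, -6) + (3, -1) ∘ (1, -3, -1) ∘ (-1, -3, -3), so rank(T) ≤ 2.
These bounds meet, so rank(T) = 2.

rank(T) = 2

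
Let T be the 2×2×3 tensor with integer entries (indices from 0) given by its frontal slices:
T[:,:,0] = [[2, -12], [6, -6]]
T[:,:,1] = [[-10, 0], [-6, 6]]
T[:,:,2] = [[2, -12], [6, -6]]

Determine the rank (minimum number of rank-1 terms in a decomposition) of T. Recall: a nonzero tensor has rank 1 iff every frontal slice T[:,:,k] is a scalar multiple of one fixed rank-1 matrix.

Lower bound: the mode-3 unfolding of T (rows indexed by k, columns by (i,j) = (0,0), (0,1), (1,0), (1,1)) is [[2, -12, 6, -6], [-10, 0, -6, 6], [2, -12, 6, -6]].
There the 2×2 minor on rows k ∈ {0, 1}, columns (i,j) ∈ {(0,0), (0,1)} is det [[2, -12], [-10, 0]] = -120 ≠ 0, so this unfolding has rank ≥ 2; CP rank is at least every unfolding rank, so rank(T) ≥ 2. (This is only a lower bound: in general the CP rank may exceed every unfolding rank, so we still need to exhibit 2 rank-1 terms summing to T.)
Upper bound — finding two terms. Write S_k = T[:,:,k] for the frontal slices: S₀ = [[2, -12], [6, -6]], S₁ = [[-10, 0], [-6, 6]], S₂ = [[2, -12], [6, -6]].
If T = a₁ (x) b₁ (x) c₁ + a₂ (x) b₂ (x) c₂ then each S_k = c₁[k]·a₁b₁ᵀ + c₂[k]·a₂b₂ᵀ. S₀ and S₁ are linearly independent, so a₁b₁ᵀ and a₂b₂ᵀ must span the same plane of matrices: they are the rank-1 matrices of the form x·S₀ + y·S₁.
det(x·S₀ + y·S₁) is 60·x² − 60·y² = 60·(x − y)(x + y), vanishing at (x:y) = (1:1) and (1:-1).
M₁ = S₀ + S₁ = [[-8, -12], [0, 0]] = (-4)·(1, 0)(2, 3)ᵀ and M₂ = S₀ − S₁ = [[12, -12], [12, -12]] = 12·(1, 1)(1, -1)ᵀ, so take a₁ = (1, 0), b₁ = (2, 3), a₂ = (1, 1), b₂ = (1, -1).
Each slice is an integer combination of E₁ = a₁b₁ᵀ and E₂ = a₂b₂ᵀ: S₀ = −2·E₁ + 6·E₂, S₁ = −2·E₁ − 6·E₂, S₂ = −2·E₁ + 6·E₂; reading off coefficients, c₁ = (-2, -2, -2) and c₂ = (6, -6, 6).
Hence T = (1, 0) (x) (2, 3) (x) (-2, -2, -2) + (1, 1) (x) (1, -1) (x) (6, -6, 6), so rank(T) ≤ 2.
These bounds meet, so rank(T) = 2.

2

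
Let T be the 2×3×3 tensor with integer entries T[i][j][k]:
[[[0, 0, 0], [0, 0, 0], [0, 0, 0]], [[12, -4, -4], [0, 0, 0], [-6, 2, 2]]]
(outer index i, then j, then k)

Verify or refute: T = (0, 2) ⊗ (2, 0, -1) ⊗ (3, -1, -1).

Yes

Reconstruct entrywise from the claimed factors. For example, T[1,2,1] = 2 and Σₗ aₗ[1]bₗ[2]cₗ[1] = (2)·(-1)·(-1) = 2; checking all 18 entries, every one matches. The claim holds.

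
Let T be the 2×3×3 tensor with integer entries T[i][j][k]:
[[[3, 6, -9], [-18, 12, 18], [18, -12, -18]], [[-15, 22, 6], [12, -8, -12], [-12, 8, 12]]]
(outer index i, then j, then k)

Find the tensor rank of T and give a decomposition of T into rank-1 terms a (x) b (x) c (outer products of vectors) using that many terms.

rank(T) = 2

Lower bound: the mode-3 unfolding of T (rows indexed by k, columns by (i,j) = (0,0), (0,1), (0,2), (1,0), (1,1), (1,2)) is [[3, -18, 18, -15, 12, -12], [6, 12, -12, 22, -8, 8], [-9, 18, -18, 6, -12, 12]].
There the 2×2 minor on rows k ∈ {0, 1}, columns (i,j) ∈ {(0,0), (0,1)} is det [[3, -18], [6, 12]] = 144 ≠ 0, so this unfolding has rank ≥ 2; CP rank is at least every unfolding rank, so rank(T) ≥ 2. (Unfolding ranks only ever bound the CP rank from below — rank(T) can be strictly larger than all of them — so the matching upper bound has to come from an explicit 2-term decomposition.)
Upper bound — finding two terms. Write S_k = T[:,:,k] for the frontal slices: S₀ = [[3, -18, 18], [-15, 12, -12]], S₁ = [[6, 12, -12], [22, -8, 8]], S₂ = [[-9, 18, -18], [6, -12, 12]].
If T = a₁ (x) b₁ (x) c₁ + a₂ (x) b₂ (x) c₂ then each S_k = c₁[k]·a₁b₁ᵀ + c₂[k]·a₂b₂ᵀ. S₀ and S₁ are linearly independent, so a₁b₁ᵀ and a₂b₂ᵀ must span the same plane of matrices: they are the rank-1 matrices of the form x·S₀ + y·S₁.
The 2×2 minor of x·S₀ + y·S₁ on rows {0,1}, columns {0,1} is −234·x² + 624·xy − 312·y² = (-78)·(3·x − 2·y)(x − 2·y), vanishing at (x:y) = (2:3) and (2:1).
M₁ = 2·S₀ + 3·S₁ = [[24, 0, 0], [36, 0, 0]] = 12·[2, 3][1, 0, 0]ᵀ and M₂ = 2·S₀ + S₁ = [[12, -24, 24], [-8, 16, -16]] = 4·[3, -2][1, -2, 2]ᵀ, so take a₁ = [2, 3], b₁ = [1, 0, 0], a₂ = [3, -2], b₂ = [1, -2, 2].
Each slice is an integer combination of E₁ = a₁b₁ᵀ and E₂ = a₂b₂ᵀ: S₀ = −3·E₁ + 3·E₂, S₁ = 6·E₁ − 2·E₂, S₂ = −3·E₂; reading off coefficients, c₁ = [-3, 6, 0] and c₂ = [3, -2, -3].
Hence T = [2, 3] (x) [1, 0, 0] (x) [-3, 6, 0] + [3, -2] (x) [1, -2, 2] (x) [3, -2, -3], so rank(T) ≤ 2.
These bounds meet, so rank(T) = 2.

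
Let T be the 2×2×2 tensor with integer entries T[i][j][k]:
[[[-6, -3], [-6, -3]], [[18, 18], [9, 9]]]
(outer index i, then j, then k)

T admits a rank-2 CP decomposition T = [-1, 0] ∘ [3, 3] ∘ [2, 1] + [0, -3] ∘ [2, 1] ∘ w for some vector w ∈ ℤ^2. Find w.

Subtract the known terms from T to get the rank-1 residual R = [0, -3] ∘ [2, 1] ∘ w, so R[i,j,k] = a[i]·b[j]·w[k]. Pick indices with nonzero a[1]·b[0] = (-3)·(2) = -6. Only the fibre through (1,0,·) is needed: R[1,0,:] = T[1,0,:] − Σₗ aₗ[1]bₗ[0]cₗ = [18, 18] − (0)·(3)·[2, 1] = [18, 18]. Then w[k] = R[1,0,k] / -6 for each k, giving w = [18, 18] / -6 = [-3, -3].

w = [-3, -3]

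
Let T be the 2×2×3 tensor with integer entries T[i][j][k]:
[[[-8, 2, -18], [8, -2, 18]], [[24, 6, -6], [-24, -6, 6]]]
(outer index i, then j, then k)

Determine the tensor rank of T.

2

Lower bound: the mode-3 unfolding of T (rows indexed by k, columns by (i,j) = (0,0), (0,1), (1,0), (1,1)) is [[-8, 8, 24, -24], [2, -2, 6, -6], [-18, 18, -6, 6]].
There the 2×2 minor on rows k ∈ {0, 1}, columns (i,j) ∈ {(0,0), (1,0)} is det [[-8, 24], [2, 6]] = -96 ≠ 0, so this unfolding has rank ≥ 2; CP rank is at least every unfolding rank, so rank(T) ≥ 2. (Unfolding ranks only ever bound the CP rank from below — rank(T) can be strictly larger than all of them — so the matching upper bound has to come from an explicit 2-term decomposition.)
Upper bound — finding two terms. Every mode-2 slice of T is a multiple of one matrix: T[:,j,:] = b[j]·M with b = [1, -1] and M = [[-8, 2, -18], [24, 6, -6]] (rows indexed by i, columns by k). So it suffices to write M as a sum of two rank-1 matrices.
Splitting M by its rows (i = 0, 1), M = [1, 0][-8, 2, -18]ᵀ + [0, 1][24, 6, -6]ᵀ.
Hence T = [1, 0] ⊗ [1, -1] ⊗ [-8, 2, -18] + [0, 1] ⊗ [1, -1] ⊗ [24, 6, -6], so rank(T) ≤ 2.
These bounds meet, so rank(T) = 2.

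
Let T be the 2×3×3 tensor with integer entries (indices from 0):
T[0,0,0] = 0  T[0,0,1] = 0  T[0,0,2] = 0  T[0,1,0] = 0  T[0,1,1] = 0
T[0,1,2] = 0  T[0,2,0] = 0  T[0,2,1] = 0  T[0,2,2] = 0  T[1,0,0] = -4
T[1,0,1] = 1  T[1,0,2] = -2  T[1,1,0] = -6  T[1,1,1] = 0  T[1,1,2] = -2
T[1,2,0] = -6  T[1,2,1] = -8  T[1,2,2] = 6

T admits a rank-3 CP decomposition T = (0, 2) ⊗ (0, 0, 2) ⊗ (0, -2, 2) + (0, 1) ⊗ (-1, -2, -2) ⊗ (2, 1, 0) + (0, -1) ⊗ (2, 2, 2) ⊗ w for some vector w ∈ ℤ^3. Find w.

Subtract the known terms from T to get the rank-1 residual R = (0, -1) ⊗ (2, 2, 2) ⊗ w, so R[i,j,k] = a[i]·b[j]·w[k]. Pick indices with nonzero a[1]·b[0] = (-1)·(2) = -2. Only the fibre through (1,0,·) is needed: R[1,0,:] = T[1,0,:] − Σₗ aₗ[1]bₗ[0]cₗ = [-4, 1, -2] − (2)·(0)·(0, -2, 2) − (1)·(-1)·(2, 1, 0) = [-2, 2, -2]. Then w[k] = R[1,0,k] / -2 for each k, giving w = [-2, 2, -2] / -2 = (1, -1, 1).

w = (1, -1, 1)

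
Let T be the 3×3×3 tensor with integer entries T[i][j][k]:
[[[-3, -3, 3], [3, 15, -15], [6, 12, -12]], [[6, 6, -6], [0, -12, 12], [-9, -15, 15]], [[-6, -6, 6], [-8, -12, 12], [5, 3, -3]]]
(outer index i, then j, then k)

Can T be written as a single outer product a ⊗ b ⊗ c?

No

The mode-1 unfolding of T (rows indexed by i, columns by (j,k) = (0,0), (0,1), (0,2), (1,0), (1,1), (1,2), (2,0), (2,1), (2,2)) is [[-3, -3, 3, 3, 15, -15, 6, 12, -12], [6, 6, -6, 0, -12, 12, -9, -15, 15], [-6, -6, 6, -8, -12, 12, 5, 3, -3]].
There the 2×2 minor on rows i ∈ {0, 1}, columns (j,k) ∈ {(0,0), (1,0)} is det [[-3, 3], [6, 0]] = -18 ≠ 0, so this unfolding has rank ≥ 2; CP rank is at least every unfolding rank, so rank(T) ≥ 2.
In particular rank(T) ≥ 2 > 1, so T is not rank-1.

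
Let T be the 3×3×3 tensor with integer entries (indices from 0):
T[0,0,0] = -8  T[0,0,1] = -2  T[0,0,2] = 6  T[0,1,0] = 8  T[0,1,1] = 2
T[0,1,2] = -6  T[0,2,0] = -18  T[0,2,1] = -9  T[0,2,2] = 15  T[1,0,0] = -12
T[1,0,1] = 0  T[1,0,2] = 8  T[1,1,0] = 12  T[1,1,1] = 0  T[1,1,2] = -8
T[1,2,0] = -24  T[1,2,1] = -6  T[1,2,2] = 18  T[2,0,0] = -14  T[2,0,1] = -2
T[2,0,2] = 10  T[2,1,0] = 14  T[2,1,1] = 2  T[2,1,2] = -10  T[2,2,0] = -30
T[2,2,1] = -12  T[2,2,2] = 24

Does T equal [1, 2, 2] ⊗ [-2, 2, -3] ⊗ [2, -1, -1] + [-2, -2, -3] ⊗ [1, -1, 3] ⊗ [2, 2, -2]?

Reconstruct entrywise from the claimed factors. For example, T[1,1,1] = 0 and Σₗ aₗ[1]bₗ[1]cₗ[1] = (2)·(2)·(-1) + (-2)·(-1)·(2) = 0; checking all 27 entries, every one matches. The claim holds.

Yes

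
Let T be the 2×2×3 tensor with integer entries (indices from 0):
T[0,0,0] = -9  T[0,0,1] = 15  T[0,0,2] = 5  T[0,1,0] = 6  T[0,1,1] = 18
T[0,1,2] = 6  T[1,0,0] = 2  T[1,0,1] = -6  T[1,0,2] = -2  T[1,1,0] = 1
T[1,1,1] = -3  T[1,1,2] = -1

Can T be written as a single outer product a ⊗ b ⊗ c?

The mode-3 unfolding of T (rows indexed by k, columns by (i,j) = (0,0), (0,1), (1,0), (1,1)) is [[-9, 6, 2, 1], [15, 18, -6, -3], [5, 6, -2, -1]].
There the 2×2 minor on rows k ∈ {0, 1}, columns (i,j) ∈ {(0,0), (0,1)} is det [[-9, 6], [15, 18]] = -252 ≠ 0, so this unfolding has rank ≥ 2; CP rank is at least every unfolding rank, so rank(T) ≥ 2.
In particular rank(T) ≥ 2 > 1, so T is not rank-1.

No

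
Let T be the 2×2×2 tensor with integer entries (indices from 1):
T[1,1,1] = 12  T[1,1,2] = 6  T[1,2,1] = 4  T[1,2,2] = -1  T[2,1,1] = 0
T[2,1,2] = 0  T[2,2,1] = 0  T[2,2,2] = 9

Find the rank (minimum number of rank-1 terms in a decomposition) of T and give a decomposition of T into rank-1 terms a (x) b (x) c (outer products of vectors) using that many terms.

rank(T) = 2

Lower bound: in the mode-3 unfolding of T (rows indexed by k, columns by (i,j)) the 2×2 minor on rows k ∈ {1, 2}, columns (i,j) ∈ {(1,1), (1,2)} is det [[12, 4], [6, -1]] = -36 ≠ 0, so that unfolding has rank ≥ 2 and hence rank(T) ≥ 2 (CP rank is at least every unfolding rank, though it can be larger).
Upper bound: with S_k = T[:,:,k], the two rank-1 terms a₁b₁ᵀ, a₂b₂ᵀ are the rank-1 members of the pencil x·S₁ + y·S₂.
det(x·S₁ + y·S₂) is 108·xy + 54·y² = 54·(y)(2·x + y), vanishing at (x:y) = (1:0) and (1:-2).
M₁ = S₁ = [[12, 4], [0, 0]] = 4·[1, 0][3, 1]ᵀ and M₂ = S₁ − 2·S₂ = [[0, 6], [0, -18]] = 6·[1, -3][0, 1]ᵀ, so take a₁ = [1, 0], b₁ = [3, 1], a₂ = [1, -3], b₂ = [0, 1].
Each slice is an integer combination of E₁ = a₁b₁ᵀ and E₂ = a₂b₂ᵀ: S₁ = 4·E₁, S₂ = 2·E₁ − 3·E₂; reading off coefficients, c₁ = [4, 2] and c₂ = [0, -3].
Hence T = [1, 0] (x) [3, 1] (x) [4, 2] + [1, -3] (x) [0, 1] (x) [0, -3], so rank(T) ≤ 2.
These bounds meet, so rank(T) = 2.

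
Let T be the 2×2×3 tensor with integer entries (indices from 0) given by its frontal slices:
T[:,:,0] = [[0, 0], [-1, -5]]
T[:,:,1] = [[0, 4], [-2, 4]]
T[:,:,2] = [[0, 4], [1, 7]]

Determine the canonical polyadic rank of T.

Lower bound: the mode-3 unfolding of T (rows indexed by k, columns by (i,j) = (0,0), (0,1), (1,0), (1,1)) is [[0, 0, -1, -5], [0, 4, -2, 4], [0, 4, 1, 7]].
There the 3×3 minor on rows k ∈ {0, 1, 2}, columns (i,j) ∈ {(0,1), (1,0), (1,1)} is det [[0, -1, -5], [4, -2, 4], [4, 1, 7]] = -48 ≠ 0, so this unfolding has rank ≥ 3; CP rank is at least every unfolding rank, so rank(T) ≥ 3. (Flattening ranks never certify an upper bound on CP rank; for that we must actually write T with 3 rank-1 terms.)
Upper bound: T is a sum of 3 rank-1 terms, T = [0, 1] ⊗ [1, -1] ⊗ [1, -2, -1] + [0, 1] ⊗ [1, 2] ⊗ [-2, 0, 2] + [2, 1] ⊗ [0, 1] ⊗ [0, 2, 2] (written with every a and b primitive with positive leading entry and the scale carried by c; CP decompositions are not unique, and this one is verified by expanding entrywise), so rank(T) ≤ 3.
These bounds meet, so rank(T) = 3.

3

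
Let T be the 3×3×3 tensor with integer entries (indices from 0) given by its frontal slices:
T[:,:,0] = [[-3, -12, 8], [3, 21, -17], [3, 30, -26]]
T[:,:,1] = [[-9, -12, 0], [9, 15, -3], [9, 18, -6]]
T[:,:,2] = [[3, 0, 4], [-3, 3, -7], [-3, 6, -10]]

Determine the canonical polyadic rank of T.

Lower bound: the mode-1 unfolding of T (rows indexed by i, columns by (j,k) = (0,0), (0,1), (0,2), (1,0), (1,1), (1,2), (2,0), (2,1), (2,2)) is [[-3, -9, 3, -12, -12, 0, 8, 0, 4], [3, 9, -3, 21, 15, 3, -17, -3, -7], [3, 9, -3, 30, 18, 6, -26, -6, -10]].
There the 2×2 minor on rows i ∈ {0, 1}, columns (j,k) ∈ {(0,0), (1,0)} is det [[-3, -12], [3, 21]] = -27 ≠ 0, so this unfolding has rank ≥ 2; CP rank is at least every unfolding rank, so rank(T) ≥ 2. (This is only a lower bound: in general the CP rank may exceed every unfolding rank, so we still need to exhibit 2 rank-1 terms summing to T.)
Upper bound — finding two terms. Write S_k = T[:,:,k] for the frontal slices: S₀ = [[-3, -12, 8], [3, 21, -17], [3, 30, -26]], S₁ = [[-9, -12, 0], [9, 15, -3], [9, 18, -6]], S₂ = [[3, 0, 4], [-3, 3, -7], [-3, 6, -10]].
If T = a₁ ⊗ b₁ ⊗ c₁ + a₂ ⊗ b₂ ⊗ c₂ then each S_k = c₁[k]·a₁b₁ᵀ + c₂[k]·a₂b₂ᵀ. S₀ and S₁ are linearly independent, so a₁b₁ᵀ and a₂b₂ᵀ must span the same plane of matrices: they are the rank-1 matrices of the form x·S₀ + y·S₁.
The 2×2 minor of x·S₀ + y·S₁ on rows {0,1}, columns {0,1} is −27·x² − 90·xy − 27·y² = (-9)·(x + 3·y)(3·x + y), vanishing at (x:y) = (3:-1) and (1:-3).
M₁ = 3·S₀ − S₁ = [[0, -24, 24], [0, 48, -48], [0, 72, -72]] = (-24)·[1, -2, -3][0, 1, -1]ᵀ and M₂ = S₀ − 3·S₁ = [[24, 24, 8], [-24, -24, -8], [-24, -24, -8]] = 8·[1, -1, -1][3, 3, 1]ᵀ, so take a₁ = [1, -2, -3], b₁ = [0, 1, -1], a₂ = [1, -1, -1], b₂ = [3, 3, 1].
Each slice is an integer combination of E₁ = a₁b₁ᵀ and E₂ = a₂b₂ᵀ: S₀ = −9·E₁ − E₂, S₁ = −3·E₁ − 3·E₂, S₂ = −3·E₁ + E₂; reading off coefficients, c₁ = [-9, -3, -3] and c₂ = [-1, -3, 1].
Hence T = [1, -2, -3] ⊗ [0, 1, -1] ⊗ [-9, -3, -3] + [1, -1, -1] ⊗ [3, 3, 1] ⊗ [-1, -3, 1], so rank(T) ≤ 2.
These bounds meet, so rank(T) = 2.

2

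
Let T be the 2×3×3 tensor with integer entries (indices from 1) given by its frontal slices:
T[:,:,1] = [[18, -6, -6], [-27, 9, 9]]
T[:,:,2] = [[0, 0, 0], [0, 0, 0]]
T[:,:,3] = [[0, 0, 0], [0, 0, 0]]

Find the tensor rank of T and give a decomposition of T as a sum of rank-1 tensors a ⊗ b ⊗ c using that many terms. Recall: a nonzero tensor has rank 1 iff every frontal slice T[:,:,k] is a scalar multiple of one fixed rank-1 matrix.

rank(T) = 1

Lower bound: T ≠ 0 (e.g. T[1,1,1] = 18), so rank(T) ≥ 1.
Upper bound: the mode-1 fibre T[:,1,1] = [18, -27] gives a = (2, -3) (primitive direction); the mode-2 fibre T[1,:,1] = [18, -6, -6] gives b = (3, -1, -1); then c[k] = T[1,1,k] / (a[1]·b[1]) = [18, 0, 0] / 6 = (3, 0, 0).
Expanding (2, -3) ⊗ (3, -1, -1) ⊗ (3, 0, 0) reproduces all 18 entries of T, so T = (2, -3) ⊗ (3, -1, -1) ⊗ (3, 0, 0) and rank(T) ≤ 1.
These bounds meet, so rank(T) = 1.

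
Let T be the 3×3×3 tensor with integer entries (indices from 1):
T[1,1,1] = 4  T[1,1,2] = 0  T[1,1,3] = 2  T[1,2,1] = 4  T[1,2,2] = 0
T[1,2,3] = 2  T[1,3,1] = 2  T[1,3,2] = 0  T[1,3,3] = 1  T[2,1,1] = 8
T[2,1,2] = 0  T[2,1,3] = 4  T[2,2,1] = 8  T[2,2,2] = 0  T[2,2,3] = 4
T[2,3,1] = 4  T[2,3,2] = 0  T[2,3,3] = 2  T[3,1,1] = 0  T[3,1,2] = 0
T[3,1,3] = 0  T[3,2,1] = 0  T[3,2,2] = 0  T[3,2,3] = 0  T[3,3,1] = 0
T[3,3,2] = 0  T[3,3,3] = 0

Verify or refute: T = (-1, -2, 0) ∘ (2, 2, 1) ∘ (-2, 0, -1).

Yes

Reconstruct entrywise from the claimed factors. For example, T[1,3,1] = 2 and Σₗ aₗ[1]bₗ[3]cₗ[1] = (-1)·(1)·(-2) = 2; checking all 27 entries, every one matches. The claim holds.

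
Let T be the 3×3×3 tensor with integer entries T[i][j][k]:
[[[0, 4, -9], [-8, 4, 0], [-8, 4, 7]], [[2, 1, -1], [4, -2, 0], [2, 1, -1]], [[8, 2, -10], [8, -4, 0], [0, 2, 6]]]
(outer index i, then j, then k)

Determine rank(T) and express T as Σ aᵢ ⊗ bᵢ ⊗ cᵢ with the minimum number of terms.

Lower bound: in the mode-3 unfolding of T (rows indexed by k, columns by (i,j)) the 3×3 minor on rows k ∈ {0, 1, 2}, columns (i,j) ∈ {(0,0), (0,1), (0,2)} is det [[0, -8, -8], [4, 4, 4], [-9, 0, 7]] = 224 ≠ 0, so that unfolding has rank ≥ 3 and hence rank(T) ≥ 3 (CP rank is at least every unfolding rank, though it can be larger).
Upper bound: T is a sum of 3 rank-1 terms, T = [1, 0, 1] ⊗ [1, 0, -1] ⊗ [4, 0, -8] + [1, 1, 2] ⊗ [1, 0, 1] ⊗ [0, 2, -1] + [2, -1, -2] ⊗ [1, 2, 1] ⊗ [-2, 1, 0] (one valid choice — decompositions are not unique — normalised so each a, b is primitive with positive first nonzero entry; check it by expanding all entries), so rank(T) ≤ 3.
These bounds meet, so rank(T) = 3.

rank(T) = 3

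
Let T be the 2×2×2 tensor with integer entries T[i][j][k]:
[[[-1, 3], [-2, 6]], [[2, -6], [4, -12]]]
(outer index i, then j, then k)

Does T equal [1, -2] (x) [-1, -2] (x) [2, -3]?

No

Reconstruct entry (0,0,0) from the claimed factors: Σₗ aₗ[0]bₗ[0]cₗ[0] = (1)·(-1)·(2) = -2, but T[0,0,0] = -1. The claim is false.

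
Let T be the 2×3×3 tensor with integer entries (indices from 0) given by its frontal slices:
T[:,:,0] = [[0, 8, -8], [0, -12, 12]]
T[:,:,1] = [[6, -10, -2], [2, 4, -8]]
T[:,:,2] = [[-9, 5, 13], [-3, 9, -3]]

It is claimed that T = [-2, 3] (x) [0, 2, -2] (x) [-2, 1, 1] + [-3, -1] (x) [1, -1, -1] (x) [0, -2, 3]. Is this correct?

Yes

Reconstruct entrywise from the claimed factors. For example, T[1,0,0] = 0 and Σₗ aₗ[1]bₗ[0]cₗ[0] = (3)·(0)·(-2) + (-1)·(1)·(0) = 0; checking all 18 entries, every one matches. The claim holds.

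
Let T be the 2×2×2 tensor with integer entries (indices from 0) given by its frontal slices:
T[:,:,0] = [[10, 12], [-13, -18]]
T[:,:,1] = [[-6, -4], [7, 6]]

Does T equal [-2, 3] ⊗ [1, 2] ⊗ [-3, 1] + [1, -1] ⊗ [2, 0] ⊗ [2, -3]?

Reconstruct entry (0,0,1) from the claimed factors: Σₗ aₗ[0]bₗ[0]cₗ[1] = (-2)·(1)·(1) + (1)·(2)·(-3) = -8, but T[0,0,1] = -6. The claim is false.

No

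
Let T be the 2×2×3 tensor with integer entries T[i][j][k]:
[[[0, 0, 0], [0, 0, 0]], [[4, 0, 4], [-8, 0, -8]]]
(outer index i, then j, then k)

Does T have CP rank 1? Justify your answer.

Yes

If T = a (x) b (x) c then every fibre of T is a multiple of the corresponding factor, so read the factors off the fibres through the nonzero entry T[1,0,0] = 4.
The mode-1 fibre T[:,0,0] = [0, 4] gives a = (0, 1) (primitive direction); the mode-2 fibre T[1,:,0] = [4, -8] gives b = (1, -2); then c[k] = T[1,0,k] / (a[1]·b[0]) = [4, 0, 4] / 1 = (4, 0, 4).
Expanding (0, 1) (x) (1, -2) (x) (4, 0, 4) reproduces all 12 entries of T, so T = (0, 1) (x) (1, -2) (x) (4, 0, 4) and rank(T) ≤ 1.
Equivalently every frontal slice T[:,:,k] is c[k] times the rank-1 matrix (0, 1) (x) (1, -2). So T has rank 1 (it is nonzero).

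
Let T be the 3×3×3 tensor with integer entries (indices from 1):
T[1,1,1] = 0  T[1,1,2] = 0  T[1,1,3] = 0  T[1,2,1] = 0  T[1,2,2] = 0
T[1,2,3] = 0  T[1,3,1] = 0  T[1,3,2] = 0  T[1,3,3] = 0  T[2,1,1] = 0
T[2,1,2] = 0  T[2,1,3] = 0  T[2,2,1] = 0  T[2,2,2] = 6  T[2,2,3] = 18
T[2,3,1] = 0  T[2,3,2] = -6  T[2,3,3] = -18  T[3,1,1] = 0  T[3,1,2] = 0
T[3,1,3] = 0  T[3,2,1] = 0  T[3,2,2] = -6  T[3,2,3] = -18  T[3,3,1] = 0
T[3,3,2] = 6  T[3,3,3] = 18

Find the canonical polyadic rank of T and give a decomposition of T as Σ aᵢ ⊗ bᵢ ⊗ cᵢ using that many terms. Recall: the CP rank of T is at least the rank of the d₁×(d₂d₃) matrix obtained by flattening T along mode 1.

Lower bound: T ≠ 0 (e.g. T[2,2,2] = 6), so rank(T) ≥ 1.
Upper bound: the mode-1 fibre T[:,2,2] = [0, 6, -6] gives a = (0, 1, -1) (primitive direction); the mode-2 fibre T[2,:,2] = [0, 6, -6] gives b = (0, 1, -1); then c[k] = T[2,2,k] / (a[2]·b[2]) = [0, 6, 18] / 1 = (0, 6, 18).
Expanding (0, 1, -1) ⊗ (0, 1, -1) ⊗ (0, 6, 18) reproduces all 27 entries of T, so T = (0, 1, -1) ⊗ (0, 1, -1) ⊗ (0, 6, 18) and rank(T) ≤ 1.
These bounds meet, so rank(T) = 1.

rank(T) = 1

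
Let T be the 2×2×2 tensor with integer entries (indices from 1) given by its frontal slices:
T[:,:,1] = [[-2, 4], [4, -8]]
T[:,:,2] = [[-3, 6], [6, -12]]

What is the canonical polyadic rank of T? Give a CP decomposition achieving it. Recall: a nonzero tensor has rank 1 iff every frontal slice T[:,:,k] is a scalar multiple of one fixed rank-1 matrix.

rank(T) = 1

Lower bound: T ≠ 0 (e.g. T[1,1,1] = -2), so rank(T) ≥ 1.
Upper bound: if T = a ∘ b ∘ c then every fibre of T is a multiple of the corresponding factor, so read the factors off the fibres through the nonzero entry T[1,1,1] = -2.
The mode-1 fibre T[:,1,1] = [-2, 4] gives a = (1, -2) (primitive direction); the mode-2 fibre T[1,:,1] = [-2, 4] gives b = (1, -2); then c[k] = T[1,1,k] / (a[1]·b[1]) = [-2, -3] / 1 = (-2, -3).
Expanding (1, -2) ∘ (1, -2) ∘ (-2, -3) reproduces all 8 entries of T, so T = (1, -2) ∘ (1, -2) ∘ (-2, -3) and rank(T) ≤ 1.
These bounds meet, so rank(T) = 1.
Check entry T[1,1,1] = -2: (1)·(1)·(-2) = -2.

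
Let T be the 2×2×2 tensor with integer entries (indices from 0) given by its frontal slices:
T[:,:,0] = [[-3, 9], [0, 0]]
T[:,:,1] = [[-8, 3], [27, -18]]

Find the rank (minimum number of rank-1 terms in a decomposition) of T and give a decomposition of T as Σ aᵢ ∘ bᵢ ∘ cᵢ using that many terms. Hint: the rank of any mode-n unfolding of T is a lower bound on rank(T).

Lower bound: the mode-3 unfolding of T (rows indexed by k, columns by (i,j) = (0,0), (0,1), (1,0), (1,1)) is [[-3, 9, 0, 0], [-8, 3, 27, -18]].
There the 2×2 minor on rows k ∈ {0, 1}, columns (i,j) ∈ {(0,0), (0,1)} is det [[-3, 9], [-8, 3]] = 63 ≠ 0, so this unfolding has rank ≥ 2; CP rank is at least every unfolding rank, so rank(T) ≥ 2. (Unfolding ranks only ever bound the CP rank from below — rank(T) can be strictly larger than all of them — so the matching upper bound has to come from an explicit 2-term decomposition.)
Upper bound — finding two terms. Write S_k = T[:,:,k] for the frontal slices: S₀ = [[-3, 9], [0, 0]], S₁ = [[-8, 3], [27, -18]].
If T = a₁ ∘ b₁ ∘ c₁ + a₂ ∘ b₂ ∘ c₂ then each S_k = c₁[k]·a₁b₁ᵀ + c₂[k]·a₂b₂ᵀ. S₀ and S₁ are linearly independent, so a₁b₁ᵀ and a₂b₂ᵀ must span the same plane of matrices: they are the rank-1 matrices of the form x·S₀ + y·S₁.
det(x·S₀ + y·S₁) is −189·xy + 63·y² = (-63)·(3·x − y)(y), vanishing at (x:y) = (1:3) and (1:0).
M₁ = S₀ + 3·S₁ = [[-27, 18], [81, -54]] = (-9)·[1, -3][3, -2]ᵀ and M₂ = S₀ = [[-3, 9], [0, 0]] = (-3)·[1, 0][1, -3]ᵀ, so take a₁ = [1, -3], b₁ = [3, -2], a₂ = [1, 0], b₂ = [1, -3].
Each slice is an integer combination of E₁ = a₁b₁ᵀ and E₂ = a₂b₂ᵀ: S₀ = −3·E₂, S₁ = −3·E₁ + E₂; reading off coefficients, c₁ = [0, -3] and c₂ = [-3, 1].
Hence T = [1, -3] ∘ [3, -2] ∘ [0, -3] + [1, 0] ∘ [1, -3] ∘ [-3, 1], so rank(T) ≤ 2.
These bounds meet, so rank(T) = 2.

rank(T) = 2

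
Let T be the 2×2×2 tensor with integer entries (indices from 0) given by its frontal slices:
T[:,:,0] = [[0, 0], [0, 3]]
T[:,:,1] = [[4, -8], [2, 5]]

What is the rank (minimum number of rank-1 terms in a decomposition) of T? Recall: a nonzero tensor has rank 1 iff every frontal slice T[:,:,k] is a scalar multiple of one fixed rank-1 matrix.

2

Lower bound: the mode-2 unfolding of T (rows indexed by j, columns by (i,k) = (0,0), (0,1), (1,0), (1,1)) is [[0, 4, 0, 2], [0, -8, 3, 5]].
There the 2×2 minor on rows j ∈ {0, 1}, columns (i,k) ∈ {(0,1), (1,0)} is det [[4, 0], [-8, 3]] = 12 ≠ 0, so this unfolding has rank ≥ 2; CP rank is at least every unfolding rank, so rank(T) ≥ 2. (Flattening ranks never certify an upper bound on CP rank; for that we must actually write T with 2 rank-1 terms.)
Upper bound — finding two terms. Write S_k = T[:,:,k] for the frontal slices: S₀ = [[0, 0], [0, 3]], S₁ = [[4, -8], [2, 5]].
If T = a₁ (x) b₁ (x) c₁ + a₂ (x) b₂ (x) c₂ then each S_k = c₁[k]·a₁b₁ᵀ + c₂[k]·a₂b₂ᵀ. S₀ and S₁ are linearly independent, so a₁b₁ᵀ and a₂b₂ᵀ must span the same plane of matrices: they are the rank-1 matrices of the form x·S₀ + y·S₁.
det(x·S₀ + y·S₁) is 12·xy + 36·y² = 12·(x + 3·y)(y), vanishing at (x:y) = (3:-1) and (1:0).
M₁ = 3·S₀ − S₁ = [[-4, 8], [-2, 4]] = (-2)·[2, 1][1, -2]ᵀ and M₂ = S₀ = [[0, 0], [0, 3]] = 3·[0, 1][0, 1]ᵀ, so take a₁ = [2, 1], b₁ = [1, -2], a₂ = [0, 1], b₂ = [0, 1].
Each slice is an integer combination of E₁ = a₁b₁ᵀ and E₂ = a₂b₂ᵀ: S₀ = 3·E₂, S₁ = 2·E₁ + 9·E₂; reading off coefficients, c₁ = [0, 2] and c₂ = [3, 9].
Hence T = [2, 1] (x) [1, -2] (x) [0, 2] + [0, 1] (x) [0, 1] (x) [3, 9], so rank(T) ≤ 2.
These bounds meet, so rank(T) = 2.
Check entry T[0,0,0] = 0: (2)·(1)·(0) + (0)·(0)·(3) = 0.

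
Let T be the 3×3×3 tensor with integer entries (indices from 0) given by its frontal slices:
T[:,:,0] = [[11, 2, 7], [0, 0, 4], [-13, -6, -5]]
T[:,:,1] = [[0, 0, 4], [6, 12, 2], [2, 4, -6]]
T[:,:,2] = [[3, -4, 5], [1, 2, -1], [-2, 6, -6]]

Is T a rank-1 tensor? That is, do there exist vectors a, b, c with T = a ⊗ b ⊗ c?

The mode-1 unfolding of T (rows indexed by i, columns by (j,k) = (0,0), (0,1), (0,2), (1,0), (1,1), (1,2), (2,0), (2,1), (2,2)) is [[11, 0, 3, 2, 0, -4, 7, 4, 5], [0, 6, 1, 0, 12, 2, 4, 2, -1], [-13, 2, -2, -6, 4, 6, -5, -6, -6]].
There the 3×3 minor on rows i ∈ {0, 1, 2}, columns (j,k) ∈ {(0,0), (0,1), (0,2)} is det [[11, 0, 3], [0, 6, 1], [-13, 2, -2]] = 80 ≠ 0, so this unfolding has rank ≥ 3; CP rank is at least every unfolding rank, so rank(T) ≥ 3.
In particular rank(T) ≥ 3 > 1, so T is not rank-1.

No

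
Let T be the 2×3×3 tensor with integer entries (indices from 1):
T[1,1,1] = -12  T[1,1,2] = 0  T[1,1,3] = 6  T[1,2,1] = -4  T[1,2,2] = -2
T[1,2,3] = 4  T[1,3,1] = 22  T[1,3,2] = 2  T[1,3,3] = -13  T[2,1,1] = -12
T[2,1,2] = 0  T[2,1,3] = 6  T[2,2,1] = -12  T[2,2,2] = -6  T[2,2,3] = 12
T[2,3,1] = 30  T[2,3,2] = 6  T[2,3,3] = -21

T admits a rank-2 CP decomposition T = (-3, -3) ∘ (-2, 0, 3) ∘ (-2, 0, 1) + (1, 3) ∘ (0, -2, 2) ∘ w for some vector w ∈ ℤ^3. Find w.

w = (2, 1, -2)

Subtract the known terms from T to get the rank-1 residual R = (1, 3) ∘ (0, -2, 2) ∘ w, so R[i,j,k] = a[i]·b[j]·w[k]. Pick indices with nonzero a[1]·b[2] = (1)·(-2) = -2. Only the fibre through (1,2,·) is needed: R[1,2,:] = T[1,2,:] − Σₗ aₗ[1]bₗ[2]cₗ = [-4, -2, 4] − (-3)·(0)·(-2, 0, 1) = [-4, -2, 4]. Then w[k] = R[1,2,k] / -2 for each k, giving w = [-4, -2, 4] / -2 = (2, 1, -2).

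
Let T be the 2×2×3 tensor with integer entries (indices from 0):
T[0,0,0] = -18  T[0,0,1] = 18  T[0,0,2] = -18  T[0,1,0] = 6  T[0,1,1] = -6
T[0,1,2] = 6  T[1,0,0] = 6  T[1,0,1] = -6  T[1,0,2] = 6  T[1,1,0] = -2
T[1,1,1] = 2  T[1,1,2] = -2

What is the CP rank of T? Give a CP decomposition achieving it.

Lower bound: T ≠ 0 (e.g. T[0,0,0] = -18), so rank(T) ≥ 1.
Upper bound: if T = a ⊗ b ⊗ c then every fibre of T is a multiple of the corresponding factor, so read the factors off the fibres through the nonzero entry T[0,0,0] = -18.
The mode-1 fibre T[:,0,0] = [-18, 6] gives a = [3, -1] (primitive direction); the mode-2 fibre T[0,:,0] = [-18, 6] gives b = [3, -1]; then c[k] = T[0,0,k] / (a[0]·b[0]) = [-18, 18, -18] / 9 = [-2, 2, -2].
Expanding [3, -1] ⊗ [3, -1] ⊗ [-2, 2, -2] reproduces all 12 entries of T, so T = [3, -1] ⊗ [3, -1] ⊗ [-2, 2, -2] and rank(T) ≤ 1.
These bounds meet, so rank(T) = 1.
Check entry T[0,1,1] = -6: (3)·(-1)·(2) = -6.

rank(T) = 1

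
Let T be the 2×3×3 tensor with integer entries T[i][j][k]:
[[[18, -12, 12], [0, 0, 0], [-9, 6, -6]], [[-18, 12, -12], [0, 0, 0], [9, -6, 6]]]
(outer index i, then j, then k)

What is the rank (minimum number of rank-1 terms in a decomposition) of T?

1

Lower bound: T ≠ 0 (e.g. T[0,0,0] = 18), so rank(T) ≥ 1.
Upper bound: if T = a ⊗ b ⊗ c then every fibre of T is a multiple of the corresponding factor, so read the factors off the fibres through the nonzero entry T[0,0,0] = 18.
The mode-1 fibre T[:,0,0] = [18, -18] gives a = [1, -1] (primitive direction); the mode-2 fibre T[0,:,0] = [18, 0, -9] gives b = [2, 0, -1]; then c[k] = T[0,0,k] / (a[0]·b[0]) = [18, -12, 12] / 2 = [9, -6, 6].
Expanding [1, -1] ⊗ [2, 0, -1] ⊗ [9, -6, 6] reproduces all 18 entries of T, so T = [1, -1] ⊗ [2, 0, -1] ⊗ [9, -6, 6] and rank(T) ≤ 1.
These bounds meet, so rank(T) = 1.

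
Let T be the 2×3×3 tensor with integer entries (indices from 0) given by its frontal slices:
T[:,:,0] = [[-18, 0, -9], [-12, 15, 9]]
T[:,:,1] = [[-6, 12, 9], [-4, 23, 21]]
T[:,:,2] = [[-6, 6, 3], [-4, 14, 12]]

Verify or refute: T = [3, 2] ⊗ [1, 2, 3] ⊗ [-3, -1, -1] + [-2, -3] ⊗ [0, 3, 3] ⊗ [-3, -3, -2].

No

Reconstruct entry (0,0,0) from the claimed factors: Σₗ aₗ[0]bₗ[0]cₗ[0] = (3)·(1)·(-3) + (-2)·(0)·(-3) = -9, but T[0,0,0] = -18. The claim is false.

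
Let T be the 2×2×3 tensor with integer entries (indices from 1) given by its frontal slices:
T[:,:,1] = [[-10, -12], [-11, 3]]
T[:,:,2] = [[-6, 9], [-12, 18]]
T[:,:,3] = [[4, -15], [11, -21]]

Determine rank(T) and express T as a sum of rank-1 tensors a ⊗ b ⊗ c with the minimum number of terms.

rank(T) = 2

Lower bound: the mode-3 unfolding of T (rows indexed by k, columns by (i,j) = (1,1), (1,2), (2,1), (2,2)) is [[-10, -12, -11, 3], [-6, 9, -12, 18], [4, -15, 11, -21]].
There the 2×2 minor on rows k ∈ {1, 2}, columns (i,j) ∈ {(1,1), (1,2)} is det [[-10, -12], [-6, 9]] = -162 ≠ 0, so this unfolding has rank ≥ 2; CP rank is at least every unfolding rank, so rank(T) ≥ 2. (Unfolding ranks only ever bound the CP rank from below — rank(T) can be strictly larger than all of them — so the matching upper bound has to come from an explicit 2-term decomposition.)
Upper bound — finding two terms. Write S_k = T[:,:,k] for the frontal slices: S₁ = [[-10, -12], [-11, 3]], S₂ = [[-6, 9], [-12, 18]], S₃ = [[4, -15], [11, -21]].
If T = a₁ ⊗ b₁ ⊗ c₁ + a₂ ⊗ b₂ ⊗ c₂ then each S_k = c₁[k]·a₁b₁ᵀ + c₂[k]·a₂b₂ᵀ. S₁ and S₂ are linearly independent, so a₁b₁ᵀ and a₂b₂ᵀ must span the same plane of matrices: they are the rank-1 matrices of the form x·S₁ + y·S₂.
det(x·S₁ + y·S₂) is −162·x² − 243·xy = (-81)·(2·x + 3·y)(x), vanishing at (x:y) = (3:-2) and (0:1).
M₁ = 3·S₁ − 2·S₂ = [[-18, -54], [-9, -27]] = (-9)·[2, 1][1, 3]ᵀ and M₂ = S₂ = [[-6, 9], [-12, 18]] = (-3)·[1, 2][2, -3]ᵀ, so take a₁ = [2, 1], b₁ = [1, 3], a₂ = [1, 2], b₂ = [2, -3].
Each slice is an integer combination of E₁ = a₁b₁ᵀ and E₂ = a₂b₂ᵀ: S₁ = −3·E₁ − 2·E₂, S₂ = −3·E₂, S₃ = −E₁ + 3·E₂; reading off coefficients, c₁ = [-3, 0, -1] and c₂ = [-2, -3, 3].
Hence T = [2, 1] ⊗ [1, 3] ⊗ [-3, 0, -1] + [1, 2] ⊗ [2, -3] ⊗ [-2, -3, 3], so rank(T) ≤ 2.
These bounds meet, so rank(T) = 2.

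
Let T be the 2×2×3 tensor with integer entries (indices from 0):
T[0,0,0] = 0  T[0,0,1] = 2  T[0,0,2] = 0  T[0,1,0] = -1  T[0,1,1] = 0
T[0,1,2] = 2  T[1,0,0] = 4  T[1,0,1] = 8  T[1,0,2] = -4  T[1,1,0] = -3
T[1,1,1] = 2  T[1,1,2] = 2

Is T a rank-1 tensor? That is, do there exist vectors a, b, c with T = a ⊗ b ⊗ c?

The mode-3 unfolding of T (rows indexed by k, columns by (i,j) = (0,0), (0,1), (1,0), (1,1)) is [[0, -1, 4, -3], [2, 0, 8, 2], [0, 2, -4, 2]].
There the 3×3 minor on rows k ∈ {0, 1, 2}, columns (i,j) ∈ {(0,0), (0,1), (1,0)} is det [[0, -1, 4], [2, 0, 8], [0, 2, -4]] = 8 ≠ 0, so this unfolding has rank ≥ 3; CP rank is at least every unfolding rank, so rank(T) ≥ 3.
In particular rank(T) ≥ 3 > 1, so T is not rank-1.

No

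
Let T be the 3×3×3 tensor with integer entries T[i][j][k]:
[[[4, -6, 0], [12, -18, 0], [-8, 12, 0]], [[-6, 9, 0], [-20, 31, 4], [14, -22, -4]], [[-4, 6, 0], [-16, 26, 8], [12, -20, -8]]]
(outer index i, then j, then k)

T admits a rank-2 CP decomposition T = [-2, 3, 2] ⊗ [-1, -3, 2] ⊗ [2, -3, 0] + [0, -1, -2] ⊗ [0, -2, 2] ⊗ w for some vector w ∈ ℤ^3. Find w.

w = [-1, 2, 2]

Subtract the known terms from T to get the rank-1 residual R = [0, -1, -2] ⊗ [0, -2, 2] ⊗ w, so R[i,j,k] = a[i]·b[j]·w[k]. Pick indices with nonzero a[1]·b[1] = (-1)·(-2) = 2. Only the fibre through (1,1,·) is needed: R[1,1,:] = T[1,1,:] − Σₗ aₗ[1]bₗ[1]cₗ = [-20, 31, 4] − (3)·(-3)·[2, -3, 0] = [-2, 4, 4]. Then w[k] = R[1,1,k] / 2 for each k, giving w = [-2, 4, 4] / 2 = [-1, 2, 2].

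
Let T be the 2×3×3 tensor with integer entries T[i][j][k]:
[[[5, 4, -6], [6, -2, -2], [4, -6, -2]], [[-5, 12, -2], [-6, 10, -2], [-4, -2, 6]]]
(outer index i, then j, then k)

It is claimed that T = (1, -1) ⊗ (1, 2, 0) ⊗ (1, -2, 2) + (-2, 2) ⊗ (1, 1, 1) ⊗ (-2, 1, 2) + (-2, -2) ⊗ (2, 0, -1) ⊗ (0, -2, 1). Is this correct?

No

Reconstruct entry (0,1,1) from the claimed factors: Σₗ aₗ[0]bₗ[1]cₗ[1] = (1)·(2)·(-2) + (-2)·(1)·(1) + (-2)·(0)·(-2) = -6, but T[0,1,1] = -2. The claim is false.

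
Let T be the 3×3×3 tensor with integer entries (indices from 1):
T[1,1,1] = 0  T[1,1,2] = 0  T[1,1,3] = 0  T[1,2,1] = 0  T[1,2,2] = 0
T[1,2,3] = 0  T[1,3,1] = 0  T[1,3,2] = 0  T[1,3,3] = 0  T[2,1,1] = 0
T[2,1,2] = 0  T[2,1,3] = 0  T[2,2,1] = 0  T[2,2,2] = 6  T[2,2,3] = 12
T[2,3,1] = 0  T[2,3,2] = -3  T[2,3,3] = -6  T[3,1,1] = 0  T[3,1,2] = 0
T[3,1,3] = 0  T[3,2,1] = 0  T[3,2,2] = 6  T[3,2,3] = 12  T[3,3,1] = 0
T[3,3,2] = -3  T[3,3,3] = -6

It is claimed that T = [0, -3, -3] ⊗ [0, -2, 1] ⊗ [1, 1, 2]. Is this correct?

Reconstruct entry (2,2,1) from the claimed factors: Σₗ aₗ[2]bₗ[2]cₗ[1] = (-3)·(-2)·(1) = 6, but T[2,2,1] = 0. The claim is false.

No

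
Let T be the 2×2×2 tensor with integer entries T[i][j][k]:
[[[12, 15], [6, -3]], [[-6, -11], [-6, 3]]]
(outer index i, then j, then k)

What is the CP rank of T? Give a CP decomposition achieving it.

Lower bound: the mode-2 unfolding of T (rows indexed by j, columns by (i,k) = (0,0), (0,1), (1,0), (1,1)) is [[12, 15, -6, -11], [6, -3, -6, 3]].
There the 2×2 minor on rows j ∈ {0, 1}, columns (i,k) ∈ {(0,0), (0,1)} is det [[12, 15], [6, -3]] = -126 ≠ 0, so this unfolding has rank ≥ 2; CP rank is at least every unfolding rank, so rank(T) ≥ 2. (This is only a lower bound: in general the CP rank may exceed every unfolding rank, so we still need to exhibit 2 rank-1 terms summing to T.)
Upper bound — finding two terms. Write S_k = T[:,:,k] for the frontal slices: S₀ = [[12, 6], [-6, -6]], S₁ = [[15, -3], [-11, 3]].
If T = a₁ ⊗ b₁ ⊗ c₁ + a₂ ⊗ b₂ ⊗ c₂ then each S_k = c₁[k]·a₁b₁ᵀ + c₂[k]·a₂b₂ᵀ. S₀ and S₁ are linearly independent, so a₁b₁ᵀ and a₂b₂ᵀ must span the same plane of matrices: they are the rank-1 matrices of the form x·S₀ + y·S₁.
det(x·S₀ + y·S₁) is −36·x² − 6·xy + 12·y² = (-6)·(3·x + 2·y)(2·x − y), vanishing at (x:y) = (2:-3) and (1:2).
M₁ = 2·S₀ − 3·S₁ = [[-21, 21], [21, -21]] = (-21)·[1, -1][1, -1]ᵀ and M₂ = S₀ + 2·S₁ = [[42, 0], [-28, 0]] = 14·[3, -2][1, 0]ᵀ, so take a₁ = [1, -1], b₁ = [1, -1], a₂ = [3, -2], b₂ = [1, 0].
Each slice is an integer combination of E₁ = a₁b₁ᵀ and E₂ = a₂b₂ᵀ: S₀ = −6·E₁ + 6·E₂, S₁ = 3·E₁ + 4·E₂; reading off coefficients, c₁ = [-6, 3] and c₂ = [6, 4].
Hence T = [1, -1] ⊗ [1, -1] ⊗ [-6, 3] + [3, -2] ⊗ [1, 0] ⊗ [6, 4], so rank(T) ≤ 2.
These bounds meet, so rank(T) = 2.

rank(T) = 2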